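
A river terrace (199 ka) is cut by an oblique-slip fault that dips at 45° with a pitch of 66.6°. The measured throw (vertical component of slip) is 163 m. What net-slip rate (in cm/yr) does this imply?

0.126 cm/yr

dip-slip = throw / sin(dip) = 163 / sin(45°) = 230.5 m
net slip = dip-slip / sin(rake) = 230.5 / sin(66.6°) = 251.2 m
rate = 251.2 m / 199 ka = 0.00126 m/yr = 0.126 cm/yr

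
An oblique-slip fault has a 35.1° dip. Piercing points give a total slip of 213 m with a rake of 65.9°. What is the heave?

159 m

dip-slip = net slip × sin(rake) = 213 m × sin(65.9°) = 194.4 m
heave = dip-slip × cos(dip) = 194.4 × cos(35.1°) = 159 m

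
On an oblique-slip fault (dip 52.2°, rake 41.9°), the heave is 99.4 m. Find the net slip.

dip-slip = heave / cos(dip) = 99.4 / cos(52.2°) = 162.2 m
net slip = dip-slip / sin(rake) = 162.2 / sin(41.9°) = 243 m

243 m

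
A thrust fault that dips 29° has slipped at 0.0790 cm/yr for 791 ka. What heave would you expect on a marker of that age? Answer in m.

dip-slip = rate × time = 0.0790 cm/yr × 791 ka = 624.9 m
heave = dip-slip × cos(dip) = 624.9 × cos(29°) = 547 m

547 m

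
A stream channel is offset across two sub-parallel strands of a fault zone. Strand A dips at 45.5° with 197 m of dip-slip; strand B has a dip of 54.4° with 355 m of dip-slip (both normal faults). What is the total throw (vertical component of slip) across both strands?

429 m

throw_A = 197 × sin(45.5°) = 140.5 m
throw_B = 355 × sin(54.4°) = 288.7 m
total = 140.5 + 288.7 = 429 m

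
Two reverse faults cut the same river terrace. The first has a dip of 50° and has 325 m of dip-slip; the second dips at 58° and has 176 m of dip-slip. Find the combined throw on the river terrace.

throw_A = 325 × sin(50°) = 249 m
throw_B = 176 × sin(58°) = 149.3 m
total = 249 + 149.3 = 398 m

398 m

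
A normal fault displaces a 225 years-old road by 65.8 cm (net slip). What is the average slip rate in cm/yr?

0.292 cm/yr

rate = 65.8 cm / 225 years = 0.00292 m/yr = 0.292 cm/yr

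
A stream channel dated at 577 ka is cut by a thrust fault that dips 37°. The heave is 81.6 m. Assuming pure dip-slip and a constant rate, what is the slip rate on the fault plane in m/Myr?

177 m/Myr

dip-slip = heave / cos(dip) = 81.6 m / cos(37°) = 102.2 m
rate = 102.2 m / 577 ka = 0.000177 m/yr = 177 m/Myr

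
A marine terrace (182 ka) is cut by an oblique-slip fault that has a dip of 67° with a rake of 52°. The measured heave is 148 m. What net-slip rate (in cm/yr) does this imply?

0.264 cm/yr

dip-slip = heave / cos(dip) = 148 / cos(67°) = 378.8 m
net slip = dip-slip / sin(rake) = 378.8 / sin(52°) = 480.7 m
rate = 480.7 m / 182 ka = 0.00264 m/yr = 0.264 cm/yr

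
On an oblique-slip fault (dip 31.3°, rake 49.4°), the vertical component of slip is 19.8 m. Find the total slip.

50.2 m

dip-slip = throw / sin(dip) = 19.8 / sin(31.3°) = 38.11 m
net slip = dip-slip / sin(rake) = 38.11 / sin(49.4°) = 50.2 m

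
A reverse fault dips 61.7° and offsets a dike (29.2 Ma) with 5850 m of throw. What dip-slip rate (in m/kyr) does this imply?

0.228 m/kyr

dip-slip = throw / sin(dip) = 5850 m / sin(61.7°) = 6644 m
rate = 6644 m / 29.2 Ma = 0.000228 m/yr = 0.228 m/kyr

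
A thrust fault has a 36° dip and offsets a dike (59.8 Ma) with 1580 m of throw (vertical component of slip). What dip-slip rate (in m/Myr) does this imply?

dip-slip = throw / sin(dip) = 1580 m / sin(36°) = 2688 m
rate = 2688 m / 59.8 Ma = 0.0000450 m/yr = 45 m/Myr

45 m/Myr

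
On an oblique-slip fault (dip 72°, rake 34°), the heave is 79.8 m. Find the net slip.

dip-slip = heave / cos(dip) = 79.8 / cos(72°) = 258.2 m
net slip = dip-slip / sin(rake) = 258.2 / sin(34°) = 462 m

462 m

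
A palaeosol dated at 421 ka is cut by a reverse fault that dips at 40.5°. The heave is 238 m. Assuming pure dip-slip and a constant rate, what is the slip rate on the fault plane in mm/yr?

dip-slip = heave / cos(dip) = 238 m / cos(40.5°) = 313 m
rate = 313 m / 421 ka = 0.000743 m/yr = 0.743 mm/yr

0.743 mm/yr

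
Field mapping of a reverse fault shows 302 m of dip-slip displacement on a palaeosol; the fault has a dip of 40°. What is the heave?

heave = dip-slip × cos(dip) = 302 m × cos(40°) = 231 m

231 m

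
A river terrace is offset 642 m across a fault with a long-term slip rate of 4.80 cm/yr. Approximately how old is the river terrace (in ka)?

age = offset / rate = 642 m / (4.80 cm/yr) = 13400 yr = 13.4 ka

13.4 ka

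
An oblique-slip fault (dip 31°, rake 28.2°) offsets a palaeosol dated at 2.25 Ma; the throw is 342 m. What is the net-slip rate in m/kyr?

dip-slip = throw / sin(dip) = 342 / sin(31°) = 664 m
net slip = dip-slip / sin(rake) = 664 / sin(28.2°) = 1405 m
rate = 1405 m / 2.25 Ma = 0.000625 m/yr = 0.625 m/kyr

0.625 m/kyr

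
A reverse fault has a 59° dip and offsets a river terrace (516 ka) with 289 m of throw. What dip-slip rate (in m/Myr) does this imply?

653 m/Myr

dip-slip = throw / sin(dip) = 289 m / sin(59°) = 337.2 m
rate = 337.2 m / 516 ka = 0.000653 m/yr = 653 m/Myr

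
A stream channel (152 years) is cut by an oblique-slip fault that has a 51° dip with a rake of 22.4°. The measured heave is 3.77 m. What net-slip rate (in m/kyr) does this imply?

103 m/kyr

dip-slip = heave / cos(dip) = 3.77 / cos(51°) = 5.991 m
net slip = dip-slip / sin(rake) = 5.991 / sin(22.4°) = 15.72 m
rate = 15.72 m / 152 years = 0.103 m/yr = 103 m/kyr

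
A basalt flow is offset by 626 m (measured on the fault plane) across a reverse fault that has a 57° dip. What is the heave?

heave = dip-slip × cos(dip) = 626 m × cos(57°) = 341 m

341 m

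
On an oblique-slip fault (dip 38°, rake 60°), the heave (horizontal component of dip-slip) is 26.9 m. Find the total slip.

dip-slip = heave / cos(dip) = 26.9 / cos(38°) = 34.14 m
net slip = dip-slip / sin(rake) = 34.14 / sin(60°) = 39.4 m

39.4 m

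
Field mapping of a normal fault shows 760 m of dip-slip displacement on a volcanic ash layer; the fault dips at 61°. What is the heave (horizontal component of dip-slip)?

368 m

heave = dip-slip × cos(dip) = 760 m × cos(61°) = 368 m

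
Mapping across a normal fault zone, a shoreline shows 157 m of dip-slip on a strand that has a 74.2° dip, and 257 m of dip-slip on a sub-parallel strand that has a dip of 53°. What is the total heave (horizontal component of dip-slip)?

197 m

heave_A = 157 × cos(74.2°) = 42.75 m
heave_B = 257 × cos(53°) = 154.7 m
total = 42.75 + 154.7 = 197 m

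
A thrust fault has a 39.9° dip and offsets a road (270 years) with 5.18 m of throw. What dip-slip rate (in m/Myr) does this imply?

dip-slip = throw / sin(dip) = 5.18 m / sin(39.9°) = 8.075 m
rate = 8.075 m / 270 years = 0.0299 m/yr = 29900 m/Myr

29900 m/Myr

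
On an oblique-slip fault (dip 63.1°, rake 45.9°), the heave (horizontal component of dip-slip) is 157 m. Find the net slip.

dip-slip = heave / cos(dip) = 157 / cos(63.1°) = 347 m
net slip = dip-slip / sin(rake) = 347 / sin(45.9°) = 483 m

483 m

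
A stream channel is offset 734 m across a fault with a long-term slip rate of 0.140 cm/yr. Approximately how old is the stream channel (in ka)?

age = offset / rate = 734 m / (0.140 cm/yr) = 524000 yr = 524 ka

524 ka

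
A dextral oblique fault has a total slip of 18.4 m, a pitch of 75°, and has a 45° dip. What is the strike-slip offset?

strike-slip = net slip × cos(rake) = 18.4 m × cos(75°) = 4.76 m

4.76 m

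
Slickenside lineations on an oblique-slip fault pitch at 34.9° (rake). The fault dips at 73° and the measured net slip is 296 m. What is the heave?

49.5 m

dip-slip = net slip × sin(rake) = 296 m × sin(34.9°) = 169.4 m
heave = dip-slip × cos(dip) = 169.4 × cos(73°) = 49.5 m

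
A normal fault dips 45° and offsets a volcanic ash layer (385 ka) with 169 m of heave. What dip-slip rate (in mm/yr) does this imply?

dip-slip = heave / cos(dip) = 169 m / cos(45°) = 239 m
rate = 239 m / 385 ka = 0.000621 m/yr = 0.621 mm/yr

0.621 mm/yr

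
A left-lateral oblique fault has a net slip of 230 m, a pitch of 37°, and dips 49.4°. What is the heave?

dip-slip = net slip × sin(rake) = 230 m × sin(37°) = 138.4 m
heave = dip-slip × cos(dip) = 138.4 × cos(49.4°) = 90.1 m

90.1 m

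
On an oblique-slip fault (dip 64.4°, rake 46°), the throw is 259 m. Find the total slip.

dip-slip = throw / sin(dip) = 259 / sin(64.4°) = 287.2 m
net slip = dip-slip / sin(rake) = 287.2 / sin(46°) = 399 m

399 m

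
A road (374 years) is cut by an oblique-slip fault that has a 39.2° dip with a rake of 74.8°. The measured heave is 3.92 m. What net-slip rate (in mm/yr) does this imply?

dip-slip = heave / cos(dip) = 3.92 / cos(39.2°) = 5.058 m
net slip = dip-slip / sin(rake) = 5.058 / sin(74.8°) = 5.242 m
rate = 5.242 m / 374 years = 0.0140 m/yr = 14 mm/yr

14 mm/yr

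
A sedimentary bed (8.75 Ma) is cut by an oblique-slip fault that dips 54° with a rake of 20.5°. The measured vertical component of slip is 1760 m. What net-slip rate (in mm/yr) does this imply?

dip-slip = throw / sin(dip) = 1760 / sin(54°) = 2175 m
net slip = dip-slip / sin(rake) = 2175 / sin(20.5°) = 6212 m
rate = 6212 m / 8.75 Ma = 0.000710 m/yr = 0.710 mm/yr

0.710 mm/yr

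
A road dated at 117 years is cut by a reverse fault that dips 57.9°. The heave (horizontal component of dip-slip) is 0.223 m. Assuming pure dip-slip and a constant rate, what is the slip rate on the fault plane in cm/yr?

0.359 cm/yr

dip-slip = heave / cos(dip) = 0.223 m / cos(57.9°) = 0.4196 m
rate = 0.4196 m / 117 years = 0.00359 m/yr = 0.359 cm/yr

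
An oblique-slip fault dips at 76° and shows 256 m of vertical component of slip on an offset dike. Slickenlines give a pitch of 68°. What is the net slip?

285 m

dip-slip = throw / sin(dip) = 256 / sin(76°) = 263.8 m
net slip = dip-slip / sin(rake) = 263.8 / sin(68°) = 285 m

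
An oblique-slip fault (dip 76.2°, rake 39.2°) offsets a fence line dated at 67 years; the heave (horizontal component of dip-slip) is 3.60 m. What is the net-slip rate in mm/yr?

dip-slip = heave / cos(dip) = 3.60 / cos(76.2°) = 15.09 m
net slip = dip-slip / sin(rake) = 15.09 / sin(39.2°) = 23.88 m
rate = 23.88 m / 67 years = 0.356 m/yr = 356 mm/yr

356 mm/yr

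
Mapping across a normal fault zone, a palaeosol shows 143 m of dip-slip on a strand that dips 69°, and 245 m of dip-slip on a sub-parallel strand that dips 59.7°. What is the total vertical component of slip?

345 m

throw_A = 143 × sin(69°) = 133.5 m
throw_B = 245 × sin(59.7°) = 211.5 m
total = 133.5 + 211.5 = 345 m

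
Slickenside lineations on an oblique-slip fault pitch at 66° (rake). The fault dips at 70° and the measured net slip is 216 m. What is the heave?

67.5 m

dip-slip = net slip × sin(rake) = 216 m × sin(66°) = 197.3 m
heave = dip-slip × cos(dip) = 197.3 × cos(70°) = 67.5 m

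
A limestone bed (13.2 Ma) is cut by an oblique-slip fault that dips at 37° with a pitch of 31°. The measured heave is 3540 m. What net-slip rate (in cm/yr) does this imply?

dip-slip = heave / cos(dip) = 3540 / cos(37°) = 4433 m
net slip = dip-slip / sin(rake) = 4433 / sin(31°) = 8606 m
rate = 8606 m / 13.2 Ma = 0.000652 m/yr = 0.0652 cm/yr

0.0652 cm/yr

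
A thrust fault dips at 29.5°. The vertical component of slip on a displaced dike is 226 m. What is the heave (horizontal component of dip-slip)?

heave = throw / tan(dip) = 226 / tan(29.5°) = 399 m

399 m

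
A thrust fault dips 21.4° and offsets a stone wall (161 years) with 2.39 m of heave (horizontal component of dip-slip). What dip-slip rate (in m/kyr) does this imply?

dip-slip = heave / cos(dip) = 2.39 m / cos(21.4°) = 2.567 m
rate = 2.567 m / 161 years = 0.0159 m/yr = 15.9 m/kyr

15.9 m/kyr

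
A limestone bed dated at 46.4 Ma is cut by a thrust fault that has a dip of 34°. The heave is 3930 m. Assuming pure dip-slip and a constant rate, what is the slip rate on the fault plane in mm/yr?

dip-slip = heave / cos(dip) = 3930 m / cos(34°) = 4740 m
rate = 4740 m / 46.4 Ma = 0.000102 m/yr = 0.102 mm/yr

0.102 mm/yr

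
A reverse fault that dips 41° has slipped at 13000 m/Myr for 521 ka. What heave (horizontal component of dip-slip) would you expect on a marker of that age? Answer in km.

5.11 km

dip-slip = rate × time = 13000 m/Myr × 521 ka = 6773 m
heave = dip-slip × cos(dip) = 6773 × cos(41°) = 5110 m = 5.11 km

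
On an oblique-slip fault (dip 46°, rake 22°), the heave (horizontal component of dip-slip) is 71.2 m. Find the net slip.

274 m

dip-slip = heave / cos(dip) = 71.2 / cos(46°) = 102.5 m
net slip = dip-slip / sin(rake) = 102.5 / sin(22°) = 274 m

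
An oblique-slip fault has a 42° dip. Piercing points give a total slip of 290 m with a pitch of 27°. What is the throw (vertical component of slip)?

88.1 m

dip-slip = net slip × sin(rake) = 290 m × sin(27°) = 131.7 m
throw = dip-slip × sin(dip) = 131.7 × sin(42°) = 88.1 m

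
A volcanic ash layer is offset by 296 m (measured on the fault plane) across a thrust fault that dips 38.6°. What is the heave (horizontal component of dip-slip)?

231 m

heave = dip-slip × cos(dip) = 296 m × cos(38.6°) = 231 m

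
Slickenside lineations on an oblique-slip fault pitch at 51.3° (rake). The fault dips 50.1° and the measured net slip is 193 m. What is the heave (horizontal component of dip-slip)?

96.6 m

dip-slip = net slip × sin(rake) = 193 m × sin(51.3°) = 150.6 m
heave = dip-slip × cos(dip) = 150.6 × cos(50.1°) = 96.6 m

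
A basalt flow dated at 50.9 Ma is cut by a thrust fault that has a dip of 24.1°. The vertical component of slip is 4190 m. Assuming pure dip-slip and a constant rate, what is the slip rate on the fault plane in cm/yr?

dip-slip = throw / sin(dip) = 4190 m / sin(24.1°) = 10260 m
rate = 10260 m / 50.9 Ma = 0.000202 m/yr = 0.0202 cm/yr

0.0202 cm/yr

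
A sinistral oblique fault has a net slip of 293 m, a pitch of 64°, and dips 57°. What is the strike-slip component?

strike-slip = net slip × cos(rake) = 293 m × cos(64°) = 128 m

128 m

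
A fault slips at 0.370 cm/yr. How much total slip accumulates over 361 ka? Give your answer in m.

slip = rate × time = 0.370 cm/yr × 361 ka = 1340 m

1340 m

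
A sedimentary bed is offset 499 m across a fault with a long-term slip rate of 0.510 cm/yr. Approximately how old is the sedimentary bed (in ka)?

97.8 ka

age = offset / rate = 499 m / (0.510 cm/yr) = 97800 yr = 97.8 ka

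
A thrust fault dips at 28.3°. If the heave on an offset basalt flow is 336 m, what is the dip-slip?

dip-slip = heave / cos(dip) = 336 / cos(28.3°) = 382 m

382 m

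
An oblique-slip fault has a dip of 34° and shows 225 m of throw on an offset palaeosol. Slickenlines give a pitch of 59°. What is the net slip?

469 m

dip-slip = throw / sin(dip) = 225 / sin(34°) = 402.4 m
net slip = dip-slip / sin(rake) = 402.4 / sin(59°) = 469 m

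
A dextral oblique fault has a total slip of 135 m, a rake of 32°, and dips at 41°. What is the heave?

dip-slip = net slip × sin(rake) = 135 m × sin(32°) = 71.54 m
heave = dip-slip × cos(dip) = 71.54 × cos(41°) = 54 m

54 m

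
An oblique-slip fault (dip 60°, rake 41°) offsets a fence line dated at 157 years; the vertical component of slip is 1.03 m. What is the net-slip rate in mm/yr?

11.5 mm/yr

dip-slip = throw / sin(dip) = 1.03 / sin(60°) = 1.189 m
net slip = dip-slip / sin(rake) = 1.189 / sin(41°) = 1.813 m
rate = 1.813 m / 157 years = 0.0115 m/yr = 11.5 mm/yr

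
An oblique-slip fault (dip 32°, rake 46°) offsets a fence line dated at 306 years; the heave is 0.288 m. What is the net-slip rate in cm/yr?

dip-slip = heave / cos(dip) = 0.288 / cos(32°) = 0.3396 m
net slip = dip-slip / sin(rake) = 0.3396 / sin(46°) = 0.4721 m
rate = 0.4721 m / 306 years = 0.00154 m/yr = 0.154 cm/yr

0.154 cm/yr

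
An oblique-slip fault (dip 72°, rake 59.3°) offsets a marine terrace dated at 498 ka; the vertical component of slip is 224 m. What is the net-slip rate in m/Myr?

dip-slip = throw / sin(dip) = 224 / sin(72°) = 235.5 m
net slip = dip-slip / sin(rake) = 235.5 / sin(59.3°) = 273.9 m
rate = 273.9 m / 498 ka = 0.000550 m/yr = 550 m/Myr

550 m/Myr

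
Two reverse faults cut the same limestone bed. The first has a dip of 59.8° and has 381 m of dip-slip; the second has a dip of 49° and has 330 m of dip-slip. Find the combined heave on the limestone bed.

408 m

heave_A = 381 × cos(59.8°) = 191.7 m
heave_B = 330 × cos(49°) = 216.5 m
total = 191.7 + 216.5 = 408 m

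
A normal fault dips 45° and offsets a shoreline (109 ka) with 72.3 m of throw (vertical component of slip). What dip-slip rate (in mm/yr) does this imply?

dip-slip = throw / sin(dip) = 72.3 m / sin(45°) = 102.2 m
rate = 102.2 m / 109 ka = 0.000938 m/yr = 0.938 mm/yr

0.938 mm/yr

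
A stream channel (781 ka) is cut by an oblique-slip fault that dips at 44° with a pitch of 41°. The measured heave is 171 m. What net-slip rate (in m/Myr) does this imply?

464 m/Myr

dip-slip = heave / cos(dip) = 171 / cos(44°) = 237.7 m
net slip = dip-slip / sin(rake) = 237.7 / sin(41°) = 362.3 m
rate = 362.3 m / 781 ka = 0.000464 m/yr = 464 m/Myr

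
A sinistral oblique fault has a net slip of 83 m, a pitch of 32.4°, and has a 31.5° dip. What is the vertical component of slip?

dip-slip = net slip × sin(rake) = 83 m × sin(32.4°) = 44.47 m
throw = dip-slip × sin(dip) = 44.47 × sin(31.5°) = 23.2 m

23.2 m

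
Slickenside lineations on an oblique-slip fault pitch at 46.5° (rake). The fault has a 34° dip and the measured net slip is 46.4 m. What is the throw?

18.8 m

dip-slip = net slip × sin(rake) = 46.4 m × sin(46.5°) = 33.66 m
throw = dip-slip × sin(dip) = 33.66 × sin(34°) = 18.8 m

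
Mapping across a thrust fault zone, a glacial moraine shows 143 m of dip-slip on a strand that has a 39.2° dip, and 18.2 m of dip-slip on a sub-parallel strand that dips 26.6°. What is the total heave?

heave_A = 143 × cos(39.2°) = 110.8 m
heave_B = 18.2 × cos(26.6°) = 16.27 m
total = 110.8 + 16.27 = 127 m

127 m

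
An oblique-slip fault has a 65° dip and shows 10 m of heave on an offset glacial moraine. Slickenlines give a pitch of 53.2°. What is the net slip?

dip-slip = heave / cos(dip) = 10 / cos(65°) = 23.66 m
net slip = dip-slip / sin(rake) = 23.66 / sin(53.2°) = 29.6 m

29.6 m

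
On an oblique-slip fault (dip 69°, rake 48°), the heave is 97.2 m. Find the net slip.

365 m

dip-slip = heave / cos(dip) = 97.2 / cos(69°) = 271.2 m
net slip = dip-slip / sin(rake) = 271.2 / sin(48°) = 365 m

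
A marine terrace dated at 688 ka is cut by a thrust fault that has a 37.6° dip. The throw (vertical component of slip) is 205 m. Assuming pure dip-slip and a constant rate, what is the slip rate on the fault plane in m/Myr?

488 m/Myr

dip-slip = throw / sin(dip) = 205 m / sin(37.6°) = 336 m
rate = 336 m / 688 ka = 0.000488 m/yr = 488 m/Myr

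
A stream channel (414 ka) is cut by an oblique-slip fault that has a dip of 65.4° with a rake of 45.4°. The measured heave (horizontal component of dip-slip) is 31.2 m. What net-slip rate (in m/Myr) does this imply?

254 m/Myr

dip-slip = heave / cos(dip) = 31.2 / cos(65.4°) = 74.95 m
net slip = dip-slip / sin(rake) = 74.95 / sin(45.4°) = 105.3 m
rate = 105.3 m / 414 ka = 0.000254 m/yr = 254 m/Myr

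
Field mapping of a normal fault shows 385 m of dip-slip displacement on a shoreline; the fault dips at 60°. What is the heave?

heave = dip-slip × cos(dip) = 385 m × cos(60°) = 193 m

193 m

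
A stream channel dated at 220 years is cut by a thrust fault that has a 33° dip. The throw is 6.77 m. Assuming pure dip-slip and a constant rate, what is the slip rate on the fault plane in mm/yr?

56.5 mm/yr

dip-slip = throw / sin(dip) = 6.77 m / sin(33°) = 12.43 m
rate = 12.43 m / 220 years = 0.0565 m/yr = 56.5 mm/yr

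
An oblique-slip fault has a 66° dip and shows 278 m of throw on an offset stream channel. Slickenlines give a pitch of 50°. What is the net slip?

397 m

dip-slip = throw / sin(dip) = 278 / sin(66°) = 304.3 m
net slip = dip-slip / sin(rake) = 304.3 / sin(50°) = 397 m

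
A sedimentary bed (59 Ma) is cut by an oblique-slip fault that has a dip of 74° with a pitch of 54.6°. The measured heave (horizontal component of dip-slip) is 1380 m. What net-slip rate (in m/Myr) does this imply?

104 m/Myr

dip-slip = heave / cos(dip) = 1380 / cos(74°) = 5007 m
net slip = dip-slip / sin(rake) = 5007 / sin(54.6°) = 6142 m
rate = 6142 m / 59 Ma = 0.000104 m/yr = 104 m/Myr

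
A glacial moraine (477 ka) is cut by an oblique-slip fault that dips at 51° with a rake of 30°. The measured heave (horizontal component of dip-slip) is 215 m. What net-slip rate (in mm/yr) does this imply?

1.43 mm/yr

dip-slip = heave / cos(dip) = 215 / cos(51°) = 341.6 m
net slip = dip-slip / sin(rake) = 341.6 / sin(30°) = 683.3 m
rate = 683.3 m / 477 ka = 0.00143 m/yr = 1.43 mm/yr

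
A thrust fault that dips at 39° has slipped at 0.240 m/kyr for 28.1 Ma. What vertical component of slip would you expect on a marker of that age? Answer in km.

4.24 km

dip-slip = rate × time = 0.240 m/kyr × 28.1 Ma = 6744 m
throw = dip-slip × sin(dip) = 6744 × sin(39°) = 4240 m = 4.24 km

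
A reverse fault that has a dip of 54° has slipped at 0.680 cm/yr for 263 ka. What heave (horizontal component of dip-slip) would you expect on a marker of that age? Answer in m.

dip-slip = rate × time = 0.680 cm/yr × 263 ka = 1788 m
heave = dip-slip × cos(dip) = 1788 × cos(54°) = 1050 m

1050 m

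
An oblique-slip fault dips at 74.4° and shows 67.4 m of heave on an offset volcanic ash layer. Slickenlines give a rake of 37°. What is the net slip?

416 m

dip-slip = heave / cos(dip) = 67.4 / cos(74.4°) = 250.6 m
net slip = dip-slip / sin(rake) = 250.6 / sin(37°) = 416 m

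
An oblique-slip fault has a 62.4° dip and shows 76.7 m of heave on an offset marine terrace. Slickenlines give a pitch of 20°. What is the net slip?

dip-slip = heave / cos(dip) = 76.7 / cos(62.4°) = 165.6 m
net slip = dip-slip / sin(rake) = 165.6 / sin(20°) = 484 m

484 m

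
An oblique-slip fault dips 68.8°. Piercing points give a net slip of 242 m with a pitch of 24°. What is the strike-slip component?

strike-slip = net slip × cos(rake) = 242 m × cos(24°) = 221 m

221 m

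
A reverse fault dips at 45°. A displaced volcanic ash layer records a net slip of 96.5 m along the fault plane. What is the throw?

throw = dip-slip × sin(dip) = 96.5 m × sin(45°) = 68.2 m

68.2 m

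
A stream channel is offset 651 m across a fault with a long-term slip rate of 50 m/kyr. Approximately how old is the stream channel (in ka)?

age = offset / rate = 651 m / (50 m/kyr) = 13000 yr = 13 ka

13 ka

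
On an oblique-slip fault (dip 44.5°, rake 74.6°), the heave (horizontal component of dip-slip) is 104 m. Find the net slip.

dip-slip = heave / cos(dip) = 104 / cos(44.5°) = 145.8 m
net slip = dip-slip / sin(rake) = 145.8 / sin(74.6°) = 151 m

151 m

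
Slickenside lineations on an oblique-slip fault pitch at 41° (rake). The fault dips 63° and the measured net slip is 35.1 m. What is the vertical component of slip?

20.5 m

dip-slip = net slip × sin(rake) = 35.1 m × sin(41°) = 23.03 m
throw = dip-slip × sin(dip) = 23.03 × sin(63°) = 20.5 m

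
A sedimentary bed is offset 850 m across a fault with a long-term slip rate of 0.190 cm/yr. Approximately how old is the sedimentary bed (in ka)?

age = offset / rate = 850 m / (0.190 cm/yr) = 447000 yr = 447 ka

447 ka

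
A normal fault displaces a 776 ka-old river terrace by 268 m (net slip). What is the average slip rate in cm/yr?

rate = 268 m / 776 ka = 0.000345 m/yr = 0.0345 cm/yr

0.0345 cm/yr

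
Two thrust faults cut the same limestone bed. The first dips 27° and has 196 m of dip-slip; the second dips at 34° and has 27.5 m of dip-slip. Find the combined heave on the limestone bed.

heave_A = 196 × cos(27°) = 174.6 m
heave_B = 27.5 × cos(34°) = 22.80 m
total = 174.6 + 22.80 = 197 m

197 m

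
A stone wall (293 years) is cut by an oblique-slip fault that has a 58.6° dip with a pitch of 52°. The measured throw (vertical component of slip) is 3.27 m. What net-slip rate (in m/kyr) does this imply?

16.6 m/kyr

dip-slip = throw / sin(dip) = 3.27 / sin(58.6°) = 3.831 m
net slip = dip-slip / sin(rake) = 3.831 / sin(52°) = 4.862 m
rate = 4.862 m / 293 years = 0.0166 m/yr = 16.6 m/kyr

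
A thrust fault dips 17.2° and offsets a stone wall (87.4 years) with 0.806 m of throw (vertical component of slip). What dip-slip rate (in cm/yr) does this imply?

3.12 cm/yr

dip-slip = throw / sin(dip) = 0.806 m / sin(17.2°) = 2.726 m
rate = 2.726 m / 87.4 years = 0.0312 m/yr = 3.12 cm/yr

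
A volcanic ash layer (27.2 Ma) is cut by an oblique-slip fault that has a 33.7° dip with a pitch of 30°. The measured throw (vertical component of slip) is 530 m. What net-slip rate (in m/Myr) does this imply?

70.2 m/Myr

dip-slip = throw / sin(dip) = 530 / sin(33.7°) = 955.2 m
net slip = dip-slip / sin(rake) = 955.2 / sin(30°) = 1910 m
rate = 1910 m / 27.2 Ma = 0.0000702 m/yr = 70.2 m/Myr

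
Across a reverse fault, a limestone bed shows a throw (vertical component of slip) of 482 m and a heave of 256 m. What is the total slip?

546 m

net slip = √(throw² + heave²) = √(482² + 256²) = 546 m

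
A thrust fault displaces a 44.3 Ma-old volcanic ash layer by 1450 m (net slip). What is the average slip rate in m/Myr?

32.7 m/Myr

rate = 1450 m / 44.3 Ma = 0.0000327 m/yr = 32.7 m/Myr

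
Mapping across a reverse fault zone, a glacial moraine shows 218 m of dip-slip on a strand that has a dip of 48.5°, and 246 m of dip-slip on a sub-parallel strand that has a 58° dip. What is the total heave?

heave_A = 218 × cos(48.5°) = 144.5 m
heave_B = 246 × cos(58°) = 130.4 m
total = 144.5 + 130.4 = 275 m

275 m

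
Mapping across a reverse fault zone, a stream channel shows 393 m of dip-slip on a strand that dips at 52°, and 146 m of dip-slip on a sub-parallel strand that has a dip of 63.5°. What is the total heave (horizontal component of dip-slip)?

heave_A = 393 × cos(52°) = 242 m
heave_B = 146 × cos(63.5°) = 65.14 m
total = 242 + 65.14 = 307 m

307 m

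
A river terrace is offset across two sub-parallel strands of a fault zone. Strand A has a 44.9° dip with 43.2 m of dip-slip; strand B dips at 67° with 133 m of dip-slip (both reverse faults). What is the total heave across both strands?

heave_A = 43.2 × cos(44.9°) = 30.60 m
heave_B = 133 × cos(67°) = 51.97 m
total = 30.60 + 51.97 = 82.6 m

82.6 m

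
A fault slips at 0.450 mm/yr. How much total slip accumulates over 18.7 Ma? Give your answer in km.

8.41 km

slip = rate × time = 0.450 mm/yr × 18.7 Ma = 8420 m = 8.41 km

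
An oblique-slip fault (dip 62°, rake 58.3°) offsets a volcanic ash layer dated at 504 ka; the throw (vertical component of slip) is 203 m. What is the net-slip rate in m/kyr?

0.536 m/kyr

dip-slip = throw / sin(dip) = 203 / sin(62°) = 229.9 m
net slip = dip-slip / sin(rake) = 229.9 / sin(58.3°) = 270.2 m
rate = 270.2 m / 504 ka = 0.000536 m/yr = 0.536 m/kyr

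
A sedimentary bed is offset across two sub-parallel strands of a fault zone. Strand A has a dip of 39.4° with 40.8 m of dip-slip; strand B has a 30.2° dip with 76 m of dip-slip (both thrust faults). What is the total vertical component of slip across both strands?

64.1 m

throw_A = 40.8 × sin(39.4°) = 25.90 m
throw_B = 76 × sin(30.2°) = 38.23 m
total = 25.90 + 38.23 = 64.1 m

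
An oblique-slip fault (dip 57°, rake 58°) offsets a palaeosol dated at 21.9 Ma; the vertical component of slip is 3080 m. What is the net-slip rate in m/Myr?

198 m/Myr

dip-slip = throw / sin(dip) = 3080 / sin(57°) = 3672 m
net slip = dip-slip / sin(rake) = 3672 / sin(58°) = 4331 m
rate = 4331 m / 21.9 Ma = 0.000198 m/yr = 198 m/Myr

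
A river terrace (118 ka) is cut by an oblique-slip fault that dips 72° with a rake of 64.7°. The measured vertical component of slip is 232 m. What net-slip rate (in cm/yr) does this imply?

0.229 cm/yr

dip-slip = throw / sin(dip) = 232 / sin(72°) = 243.9 m
net slip = dip-slip / sin(rake) = 243.9 / sin(64.7°) = 269.8 m
rate = 269.8 m / 118 ka = 0.00229 m/yr = 0.229 cm/yr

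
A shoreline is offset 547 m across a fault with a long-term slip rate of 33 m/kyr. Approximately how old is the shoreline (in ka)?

age = offset / rate = 547 m / (33 m/kyr) = 16600 yr = 16.6 ka

16.6 ka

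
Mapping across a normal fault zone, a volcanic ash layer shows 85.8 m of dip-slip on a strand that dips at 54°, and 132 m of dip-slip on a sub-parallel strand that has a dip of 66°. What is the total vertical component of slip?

throw_A = 85.8 × sin(54°) = 69.41 m
throw_B = 132 × sin(66°) = 120.6 m
total = 69.41 + 120.6 = 190 m

190 m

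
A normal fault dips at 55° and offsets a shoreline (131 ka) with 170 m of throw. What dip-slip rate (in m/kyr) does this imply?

1.58 m/kyr

dip-slip = throw / sin(dip) = 170 m / sin(55°) = 207.5 m
rate = 207.5 m / 131 ka = 0.00158 m/yr = 1.58 m/kyr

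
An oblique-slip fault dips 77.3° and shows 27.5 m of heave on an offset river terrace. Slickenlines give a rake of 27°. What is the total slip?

dip-slip = heave / cos(dip) = 27.5 / cos(77.3°) = 125.1 m
net slip = dip-slip / sin(rake) = 125.1 / sin(27°) = 276 m

276 m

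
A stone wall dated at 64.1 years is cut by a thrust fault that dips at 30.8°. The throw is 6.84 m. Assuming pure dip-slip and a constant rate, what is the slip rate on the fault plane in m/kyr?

dip-slip = throw / sin(dip) = 6.84 m / sin(30.8°) = 13.36 m
rate = 13.36 m / 64.1 years = 0.208 m/yr = 208 m/kyr

208 m/kyr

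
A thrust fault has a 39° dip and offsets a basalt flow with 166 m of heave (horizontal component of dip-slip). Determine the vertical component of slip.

throw = heave × tan(dip) = 166 × tan(39°) = 134 m

134 m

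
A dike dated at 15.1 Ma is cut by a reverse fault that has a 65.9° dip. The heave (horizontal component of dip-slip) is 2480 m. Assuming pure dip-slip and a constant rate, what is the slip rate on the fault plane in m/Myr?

402 m/Myr

dip-slip = heave / cos(dip) = 2480 m / cos(65.9°) = 6074 m
rate = 6074 m / 15.1 Ma = 0.000402 m/yr = 402 m/Myr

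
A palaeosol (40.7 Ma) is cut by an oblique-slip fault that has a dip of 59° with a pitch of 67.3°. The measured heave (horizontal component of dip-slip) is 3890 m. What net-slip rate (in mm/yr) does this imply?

0.201 mm/yr

dip-slip = heave / cos(dip) = 3890 / cos(59°) = 7553 m
net slip = dip-slip / sin(rake) = 7553 / sin(67.3°) = 8187 m
rate = 8187 m / 40.7 Ma = 0.000201 m/yr = 0.201 mm/yr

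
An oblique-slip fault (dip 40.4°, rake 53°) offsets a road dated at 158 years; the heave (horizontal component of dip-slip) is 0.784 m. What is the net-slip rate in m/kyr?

8.16 m/kyr

dip-slip = heave / cos(dip) = 0.784 / cos(40.4°) = 1.029 m
net slip = dip-slip / sin(rake) = 1.029 / sin(53°) = 1.289 m
rate = 1.289 m / 158 years = 0.00816 m/yr = 8.16 m/kyr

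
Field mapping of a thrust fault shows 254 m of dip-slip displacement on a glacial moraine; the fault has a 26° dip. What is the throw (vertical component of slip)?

111 m

throw = dip-slip × sin(dip) = 254 m × sin(26°) = 111 m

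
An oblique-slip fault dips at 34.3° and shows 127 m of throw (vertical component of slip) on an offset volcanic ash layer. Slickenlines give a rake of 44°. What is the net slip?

324 m

dip-slip = throw / sin(dip) = 127 / sin(34.3°) = 225.4 m
net slip = dip-slip / sin(rake) = 225.4 / sin(44°) = 324 m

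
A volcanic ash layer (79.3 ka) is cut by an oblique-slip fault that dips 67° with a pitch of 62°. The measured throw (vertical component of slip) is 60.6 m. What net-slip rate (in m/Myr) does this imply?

dip-slip = throw / sin(dip) = 60.6 / sin(67°) = 65.83 m
net slip = dip-slip / sin(rake) = 65.83 / sin(62°) = 74.56 m
rate = 74.56 m / 79.3 ka = 0.000940 m/yr = 940 m/Myr

940 m/Myr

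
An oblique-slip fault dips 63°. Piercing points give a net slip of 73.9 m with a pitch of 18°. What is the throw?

20.3 m

dip-slip = net slip × sin(rake) = 73.9 m × sin(18°) = 22.84 m
throw = dip-slip × sin(dip) = 22.84 × sin(63°) = 20.3 m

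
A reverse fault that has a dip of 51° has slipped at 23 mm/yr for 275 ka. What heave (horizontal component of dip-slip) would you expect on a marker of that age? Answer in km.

dip-slip = rate × time = 23 mm/yr × 275 ka = 6325 m
heave = dip-slip × cos(dip) = 6325 × cos(51°) = 3980 m = 3.98 km

3.98 km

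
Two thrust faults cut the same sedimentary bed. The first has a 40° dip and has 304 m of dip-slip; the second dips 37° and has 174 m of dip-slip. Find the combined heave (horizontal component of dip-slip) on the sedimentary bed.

heave_A = 304 × cos(40°) = 232.9 m
heave_B = 174 × cos(37°) = 139 m
total = 232.9 + 139 = 372 m

372 m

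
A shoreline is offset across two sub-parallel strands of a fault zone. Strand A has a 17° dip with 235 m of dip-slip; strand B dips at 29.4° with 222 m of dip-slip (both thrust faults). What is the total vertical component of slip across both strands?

178 m

throw_A = 235 × sin(17°) = 68.71 m
throw_B = 222 × sin(29.4°) = 109 m
total = 68.71 + 109 = 178 m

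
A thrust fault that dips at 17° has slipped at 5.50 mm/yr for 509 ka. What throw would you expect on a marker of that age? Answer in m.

dip-slip = rate × time = 5.50 mm/yr × 509 ka = 2800 m
throw = dip-slip × sin(dip) = 2800 × sin(17°) = 818 m

818 m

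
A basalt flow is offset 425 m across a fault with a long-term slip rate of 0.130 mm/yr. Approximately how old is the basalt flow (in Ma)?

3.27 Ma

age = offset / rate = 425 m / (0.130 mm/yr) = 3.27e+06 yr = 3.27 Ma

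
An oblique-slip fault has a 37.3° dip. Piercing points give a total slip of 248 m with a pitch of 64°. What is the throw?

135 m

dip-slip = net slip × sin(rake) = 248 m × sin(64°) = 222.9 m
throw = dip-slip × sin(dip) = 222.9 × sin(37.3°) = 135 m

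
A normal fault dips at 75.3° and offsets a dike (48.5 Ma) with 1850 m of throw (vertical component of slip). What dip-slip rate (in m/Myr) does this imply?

39.4 m/Myr

dip-slip = throw / sin(dip) = 1850 m / sin(75.3°) = 1913 m
rate = 1913 m / 48.5 Ma = 0.0000394 m/yr = 39.4 m/Myr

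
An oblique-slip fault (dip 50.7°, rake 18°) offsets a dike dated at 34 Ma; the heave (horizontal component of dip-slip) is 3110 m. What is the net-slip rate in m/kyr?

0.467 m/kyr

dip-slip = heave / cos(dip) = 3110 / cos(50.7°) = 4910 m
net slip = dip-slip / sin(rake) = 4910 / sin(18°) = 15890 m
rate = 15890 m / 34 Ma = 0.000467 m/yr = 0.467 m/kyr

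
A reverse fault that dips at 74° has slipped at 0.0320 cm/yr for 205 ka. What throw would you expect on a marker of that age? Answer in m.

63.1 m

dip-slip = rate × time = 0.0320 cm/yr × 205 ka = 65.60 m
throw = dip-slip × sin(dip) = 65.60 × sin(74°) = 63.1 m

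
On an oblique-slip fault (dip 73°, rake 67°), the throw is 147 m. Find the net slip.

167 m

dip-slip = throw / sin(dip) = 147 / sin(73°) = 153.7 m
net slip = dip-slip / sin(rake) = 153.7 / sin(67°) = 167 m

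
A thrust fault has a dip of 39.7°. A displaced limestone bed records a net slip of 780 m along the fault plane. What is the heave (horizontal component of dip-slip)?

600 m

heave = dip-slip × cos(dip) = 780 m × cos(39.7°) = 600 m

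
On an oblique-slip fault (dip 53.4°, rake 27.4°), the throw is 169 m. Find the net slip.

dip-slip = throw / sin(dip) = 169 / sin(53.4°) = 210.5 m
net slip = dip-slip / sin(rake) = 210.5 / sin(27.4°) = 457 m

457 m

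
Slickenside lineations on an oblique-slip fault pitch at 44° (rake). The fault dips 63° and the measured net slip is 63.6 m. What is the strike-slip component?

strike-slip = net slip × cos(rake) = 63.6 m × cos(44°) = 45.8 m

45.8 m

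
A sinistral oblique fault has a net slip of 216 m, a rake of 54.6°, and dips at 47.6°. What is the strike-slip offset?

strike-slip = net slip × cos(rake) = 216 m × cos(54.6°) = 125 m

125 m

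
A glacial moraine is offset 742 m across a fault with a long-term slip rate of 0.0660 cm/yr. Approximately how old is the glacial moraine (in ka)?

age = offset / rate = 742 m / (0.0660 cm/yr) = 1.12e+06 yr = 1120 ka

1120 ka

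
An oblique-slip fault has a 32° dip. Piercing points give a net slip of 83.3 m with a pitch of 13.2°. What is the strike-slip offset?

strike-slip = net slip × cos(rake) = 83.3 m × cos(13.2°) = 81.1 m

81.1 m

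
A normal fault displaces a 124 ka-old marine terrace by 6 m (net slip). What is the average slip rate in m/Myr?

48.4 m/Myr

rate = 6 m / 124 ka = 0.0000484 m/yr = 48.4 m/Myr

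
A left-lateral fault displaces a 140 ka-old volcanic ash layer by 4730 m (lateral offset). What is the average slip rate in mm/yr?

rate = 4730 m / 140 ka = 0.0338 m/yr = 33.8 mm/yr

33.8 mm/yr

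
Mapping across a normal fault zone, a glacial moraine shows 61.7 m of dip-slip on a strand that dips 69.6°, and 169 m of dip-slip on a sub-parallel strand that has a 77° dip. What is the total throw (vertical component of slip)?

throw_A = 61.7 × sin(69.6°) = 57.83 m
throw_B = 169 × sin(77°) = 164.7 m
total = 57.83 + 164.7 = 222 m

222 m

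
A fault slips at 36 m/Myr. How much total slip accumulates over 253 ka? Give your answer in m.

9.11 m

slip = rate × time = 36 m/Myr × 253 ka = 9.11 m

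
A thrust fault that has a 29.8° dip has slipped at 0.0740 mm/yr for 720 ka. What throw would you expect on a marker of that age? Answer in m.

dip-slip = rate × time = 0.0740 mm/yr × 720 ka = 53.28 m
throw = dip-slip × sin(dip) = 53.28 × sin(29.8°) = 26.5 m

26.5 m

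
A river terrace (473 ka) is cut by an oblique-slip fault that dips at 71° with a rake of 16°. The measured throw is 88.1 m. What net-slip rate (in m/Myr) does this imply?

dip-slip = throw / sin(dip) = 88.1 / sin(71°) = 93.18 m
net slip = dip-slip / sin(rake) = 93.18 / sin(16°) = 338 m
rate = 338 m / 473 ka = 0.000715 m/yr = 715 m/Myr

715 m/Myr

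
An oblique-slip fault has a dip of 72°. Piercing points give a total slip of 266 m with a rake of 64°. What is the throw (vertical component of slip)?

227 m

dip-slip = net slip × sin(rake) = 266 m × sin(64°) = 239.1 m
throw = dip-slip × sin(dip) = 239.1 × sin(72°) = 227 m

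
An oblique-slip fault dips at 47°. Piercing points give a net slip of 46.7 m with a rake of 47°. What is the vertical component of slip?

25 m

dip-slip = net slip × sin(rake) = 46.7 m × sin(47°) = 34.15 m
throw = dip-slip × sin(dip) = 34.15 × sin(47°) = 25 m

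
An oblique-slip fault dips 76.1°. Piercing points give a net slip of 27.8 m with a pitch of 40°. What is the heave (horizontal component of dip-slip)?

dip-slip = net slip × sin(rake) = 27.8 m × sin(40°) = 17.87 m
heave = dip-slip × cos(dip) = 17.87 × cos(76.1°) = 4.29 m

4.29 m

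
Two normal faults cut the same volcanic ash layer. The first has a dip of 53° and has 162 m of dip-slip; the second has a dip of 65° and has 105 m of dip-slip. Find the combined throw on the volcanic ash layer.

225 m

throw_A = 162 × sin(53°) = 129.4 m
throw_B = 105 × sin(65°) = 95.16 m
total = 129.4 + 95.16 = 225 m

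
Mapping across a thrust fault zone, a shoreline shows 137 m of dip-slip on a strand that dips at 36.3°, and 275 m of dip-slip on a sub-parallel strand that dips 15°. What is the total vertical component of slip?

152 m

throw_A = 137 × sin(36.3°) = 81.11 m
throw_B = 275 × sin(15°) = 71.18 m
total = 81.11 + 71.18 = 152 m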